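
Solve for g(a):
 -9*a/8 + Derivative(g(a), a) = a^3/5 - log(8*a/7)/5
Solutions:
 g(a) = C1 + a^4/20 + 9*a^2/16 - a*log(a)/5 - 3*a*log(2)/5 + a/5 + a*log(7)/5


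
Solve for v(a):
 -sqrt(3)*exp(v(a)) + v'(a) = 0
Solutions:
 v(a) = log(-1/(C1 + sqrt(3)*a))


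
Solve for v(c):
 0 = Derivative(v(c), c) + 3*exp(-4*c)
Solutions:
 v(c) = C1 + 3*exp(-4*c)/4


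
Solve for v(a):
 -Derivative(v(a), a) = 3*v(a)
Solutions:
 v(a) = C1*exp(-3*a)


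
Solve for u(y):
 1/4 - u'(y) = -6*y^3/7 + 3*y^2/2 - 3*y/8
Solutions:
 u(y) = C1 + 3*y^4/14 - y^3/2 + 3*y^2/16 + y/4


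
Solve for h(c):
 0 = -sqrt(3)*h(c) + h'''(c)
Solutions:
 h(c) = C3*exp(3^(1/6)*c) + (C1*sin(3^(2/3)*c/2) + C2*cos(3^(2/3)*c/2))*exp(-3^(1/6)*c/2)


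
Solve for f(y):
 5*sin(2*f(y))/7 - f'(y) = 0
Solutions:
 -5*y/7 + log(cos(2*f(y)) - 1)/4 - log(cos(2*f(y)) + 1)/4 = C1


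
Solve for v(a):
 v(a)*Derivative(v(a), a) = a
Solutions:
 v(a) = -sqrt(C1 + a^2)
 v(a) = sqrt(C1 + a^2)


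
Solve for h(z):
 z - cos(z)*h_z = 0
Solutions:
 h(z) = C1 + Integral(z/cos(z), z)


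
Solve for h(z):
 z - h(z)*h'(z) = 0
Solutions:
 h(z) = -sqrt(C1 + z^2)
 h(z) = sqrt(C1 + z^2)


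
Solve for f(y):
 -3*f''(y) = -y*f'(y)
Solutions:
 f(y) = C1 + C2*erfi(sqrt(6)*y/6)


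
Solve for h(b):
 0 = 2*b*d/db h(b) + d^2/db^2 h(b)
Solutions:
 h(b) = C1 + C2*erf(b)


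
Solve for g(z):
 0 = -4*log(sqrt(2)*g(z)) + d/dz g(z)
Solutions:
 -Integral(1/(2*log(_y) + log(2)), (_y, g(z)))/2 = C1 - z


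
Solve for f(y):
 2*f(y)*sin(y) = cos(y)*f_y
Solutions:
 f(y) = C1/cos(y)^2


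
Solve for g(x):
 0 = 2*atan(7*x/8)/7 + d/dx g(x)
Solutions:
 g(x) = C1 - 2*x*atan(7*x/8)/7 + 8*log(49*x^2 + 64)/49


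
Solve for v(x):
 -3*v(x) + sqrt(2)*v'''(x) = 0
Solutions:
 v(x) = C3*exp(2^(5/6)*3^(1/3)*x/2) + (C1*sin(6^(5/6)*x/4) + C2*cos(6^(5/6)*x/4))*exp(-2^(5/6)*3^(1/3)*x/4)


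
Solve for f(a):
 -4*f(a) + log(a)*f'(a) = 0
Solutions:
 f(a) = C1*exp(4*li(a))


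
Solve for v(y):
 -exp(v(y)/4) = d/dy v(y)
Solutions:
 v(y) = 4*log(1/(C1 + y)) + 8*log(2)


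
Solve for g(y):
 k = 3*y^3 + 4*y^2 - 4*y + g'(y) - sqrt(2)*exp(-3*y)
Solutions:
 g(y) = C1 + k*y - 3*y^4/4 - 4*y^3/3 + 2*y^2 - sqrt(2)*exp(-3*y)/3


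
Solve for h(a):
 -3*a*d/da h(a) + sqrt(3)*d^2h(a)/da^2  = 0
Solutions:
 h(a) = C1 + C2*erfi(sqrt(2)*3^(1/4)*a/2)


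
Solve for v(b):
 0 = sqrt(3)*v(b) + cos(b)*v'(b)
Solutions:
 v(b) = C1*(sin(b) - 1)^(sqrt(3)/2)/(sin(b) + 1)^(sqrt(3)/2)


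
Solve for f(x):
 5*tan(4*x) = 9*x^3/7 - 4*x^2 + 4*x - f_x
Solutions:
 f(x) = C1 + 9*x^4/28 - 4*x^3/3 + 2*x^2 + 5*log(cos(4*x))/4


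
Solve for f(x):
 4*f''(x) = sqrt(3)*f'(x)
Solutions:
 f(x) = C1 + C2*exp(sqrt(3)*x/4)


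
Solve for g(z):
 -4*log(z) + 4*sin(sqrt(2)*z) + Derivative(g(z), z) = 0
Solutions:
 g(z) = C1 + 4*z*log(z) - 4*z + 2*sqrt(2)*cos(sqrt(2)*z)


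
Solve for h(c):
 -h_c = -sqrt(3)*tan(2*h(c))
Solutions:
 h(c) = -asin(C1*exp(2*sqrt(3)*c))/2 + pi/2
 h(c) = asin(C1*exp(2*sqrt(3)*c))/2


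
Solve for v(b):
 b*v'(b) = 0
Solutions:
 v(b) = C1


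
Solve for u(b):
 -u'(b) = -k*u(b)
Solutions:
 u(b) = C1*exp(b*k)


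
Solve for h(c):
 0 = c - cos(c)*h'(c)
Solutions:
 h(c) = C1 + Integral(c/cos(c), c)


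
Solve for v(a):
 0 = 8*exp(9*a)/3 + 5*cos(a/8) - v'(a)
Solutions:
 v(a) = C1 + 8*exp(9*a)/27 + 40*sin(a/8)


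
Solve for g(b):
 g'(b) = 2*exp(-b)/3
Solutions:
 g(b) = C1 - 2*exp(-b)/3


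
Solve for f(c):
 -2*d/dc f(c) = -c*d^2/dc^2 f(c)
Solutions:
 f(c) = C1 + C2*c^3


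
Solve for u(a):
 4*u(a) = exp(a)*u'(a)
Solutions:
 u(a) = C1*exp(-4*exp(-a))


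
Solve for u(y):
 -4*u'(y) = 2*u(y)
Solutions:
 u(y) = C1*exp(-y/2)


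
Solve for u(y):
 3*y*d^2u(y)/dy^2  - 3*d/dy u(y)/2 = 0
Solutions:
 u(y) = C1 + C2*y^(3/2)


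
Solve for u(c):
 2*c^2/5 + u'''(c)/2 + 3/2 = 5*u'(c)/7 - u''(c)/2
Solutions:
 u(c) = C1 + C2*exp(c*(-7 + sqrt(329))/14) + C3*exp(-c*(7 + sqrt(329))/14) + 14*c^3/75 + 49*c^2/125 + 4291*c/1250


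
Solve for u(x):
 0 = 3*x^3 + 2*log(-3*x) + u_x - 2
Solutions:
 u(x) = C1 - 3*x^4/4 - 2*x*log(-x) + 2*x*(2 - log(3))


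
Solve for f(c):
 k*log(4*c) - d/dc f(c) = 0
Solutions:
 f(c) = C1 + c*k*log(c) - c*k + c*k*log(4)


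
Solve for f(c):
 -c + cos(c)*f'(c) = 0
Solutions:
 f(c) = C1 + Integral(c/cos(c), c)


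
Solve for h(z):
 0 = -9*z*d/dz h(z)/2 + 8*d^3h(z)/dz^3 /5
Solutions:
 h(z) = C1 + Integral(C2*airyai(2^(2/3)*45^(1/3)*z/4) + C3*airybi(2^(2/3)*45^(1/3)*z/4), z)


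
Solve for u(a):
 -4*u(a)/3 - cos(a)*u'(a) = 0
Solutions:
 u(a) = C1*(sin(a) - 1)^(2/3)/(sin(a) + 1)^(2/3)


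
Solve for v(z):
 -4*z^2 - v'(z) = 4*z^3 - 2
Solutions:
 v(z) = C1 - z^4 - 4*z^3/3 + 2*z


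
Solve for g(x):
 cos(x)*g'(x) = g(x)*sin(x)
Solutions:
 g(x) = C1/cos(x)


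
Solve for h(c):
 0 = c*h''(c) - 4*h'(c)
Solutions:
 h(c) = C1 + C2*c^5


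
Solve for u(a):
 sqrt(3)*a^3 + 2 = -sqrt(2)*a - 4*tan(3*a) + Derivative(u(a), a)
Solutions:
 u(a) = C1 + sqrt(3)*a^4/4 + sqrt(2)*a^2/2 + 2*a - 4*log(cos(3*a))/3


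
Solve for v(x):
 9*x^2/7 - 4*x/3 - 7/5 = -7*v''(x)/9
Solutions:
 v(x) = C1 + C2*x - 27*x^4/196 + 2*x^3/7 + 9*x^2/10


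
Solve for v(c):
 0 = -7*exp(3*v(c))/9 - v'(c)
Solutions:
 v(c) = log(1/(C1 + 7*c))/3 + log(3)/3
 v(c) = log((-3^(1/3) - 3^(5/6)*I)*(1/(C1 + 7*c))^(1/3)/2)
 v(c) = log((-3^(1/3) + 3^(5/6)*I)*(1/(C1 + 7*c))^(1/3)/2)


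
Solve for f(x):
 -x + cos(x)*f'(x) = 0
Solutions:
 f(x) = C1 + Integral(x/cos(x), x)


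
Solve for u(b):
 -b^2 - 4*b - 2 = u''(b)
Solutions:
 u(b) = C1 + C2*b - b^4/12 - 2*b^3/3 - b^2


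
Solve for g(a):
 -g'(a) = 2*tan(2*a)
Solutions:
 g(a) = C1 + log(cos(2*a))


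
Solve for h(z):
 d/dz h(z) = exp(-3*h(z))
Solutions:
 h(z) = log(C1 + 3*z)/3
 h(z) = log((-3^(1/3) - 3^(5/6)*I)*(C1 + z)^(1/3)/2)
 h(z) = log((-3^(1/3) + 3^(5/6)*I)*(C1 + z)^(1/3)/2)


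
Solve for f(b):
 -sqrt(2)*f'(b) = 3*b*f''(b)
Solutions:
 f(b) = C1 + C2*b^(1 - sqrt(2)/3)


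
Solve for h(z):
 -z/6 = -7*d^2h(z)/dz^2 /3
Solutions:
 h(z) = C1 + C2*z + z^3/84


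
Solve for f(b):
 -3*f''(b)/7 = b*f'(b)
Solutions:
 f(b) = C1 + C2*erf(sqrt(42)*b/6)


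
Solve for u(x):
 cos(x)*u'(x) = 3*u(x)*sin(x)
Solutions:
 u(x) = C1/cos(x)^3


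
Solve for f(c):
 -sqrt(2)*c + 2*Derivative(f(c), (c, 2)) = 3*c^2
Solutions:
 f(c) = C1 + C2*c + c^4/8 + sqrt(2)*c^3/12


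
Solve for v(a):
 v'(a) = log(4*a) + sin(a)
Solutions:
 v(a) = C1 + a*log(a) - a + 2*a*log(2) - cos(a)


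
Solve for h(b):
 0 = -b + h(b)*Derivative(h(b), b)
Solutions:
 h(b) = -sqrt(C1 + b^2)
 h(b) = sqrt(C1 + b^2)


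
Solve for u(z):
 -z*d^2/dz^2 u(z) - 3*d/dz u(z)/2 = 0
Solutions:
 u(z) = C1 + C2/sqrt(z)


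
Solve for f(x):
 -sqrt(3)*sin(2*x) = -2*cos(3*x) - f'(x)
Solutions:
 f(x) = C1 - 2*sin(3*x)/3 - sqrt(3)*cos(2*x)/2


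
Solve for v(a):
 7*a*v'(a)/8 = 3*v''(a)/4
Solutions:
 v(a) = C1 + C2*erfi(sqrt(21)*a/6)


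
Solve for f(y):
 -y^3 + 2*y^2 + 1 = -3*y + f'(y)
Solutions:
 f(y) = C1 - y^4/4 + 2*y^3/3 + 3*y^2/2 + y


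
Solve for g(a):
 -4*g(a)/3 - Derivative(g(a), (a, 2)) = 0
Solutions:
 g(a) = C1*sin(2*sqrt(3)*a/3) + C2*cos(2*sqrt(3)*a/3)


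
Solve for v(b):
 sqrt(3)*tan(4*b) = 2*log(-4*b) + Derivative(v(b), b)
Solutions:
 v(b) = C1 - 2*b*log(-b) - 4*b*log(2) + 2*b - sqrt(3)*log(cos(4*b))/4


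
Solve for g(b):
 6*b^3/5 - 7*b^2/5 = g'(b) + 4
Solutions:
 g(b) = C1 + 3*b^4/10 - 7*b^3/15 - 4*b


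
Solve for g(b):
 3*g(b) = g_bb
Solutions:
 g(b) = C1*exp(-sqrt(3)*b) + C2*exp(sqrt(3)*b)


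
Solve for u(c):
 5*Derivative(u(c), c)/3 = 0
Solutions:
 u(c) = C1


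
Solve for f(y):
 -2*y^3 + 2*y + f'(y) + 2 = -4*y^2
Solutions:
 f(y) = C1 + y^4/2 - 4*y^3/3 - y^2 - 2*y


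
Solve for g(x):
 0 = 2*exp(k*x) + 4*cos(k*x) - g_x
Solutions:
 g(x) = C1 + 2*exp(k*x)/k + 4*sin(k*x)/k


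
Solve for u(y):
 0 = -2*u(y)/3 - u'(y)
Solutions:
 u(y) = C1*exp(-2*y/3)


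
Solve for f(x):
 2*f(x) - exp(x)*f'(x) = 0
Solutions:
 f(x) = C1*exp(-2*exp(-x))


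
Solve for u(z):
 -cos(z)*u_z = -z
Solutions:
 u(z) = C1 + Integral(z/cos(z), z)


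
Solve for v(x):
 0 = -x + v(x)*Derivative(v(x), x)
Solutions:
 v(x) = -sqrt(C1 + x^2)
 v(x) = sqrt(C1 + x^2)


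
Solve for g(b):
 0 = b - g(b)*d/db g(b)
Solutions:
 g(b) = -sqrt(C1 + b^2)
 g(b) = sqrt(C1 + b^2)


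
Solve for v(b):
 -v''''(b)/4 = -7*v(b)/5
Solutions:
 v(b) = C1*exp(-sqrt(2)*5^(3/4)*7^(1/4)*b/5) + C2*exp(sqrt(2)*5^(3/4)*7^(1/4)*b/5) + C3*sin(sqrt(2)*5^(3/4)*7^(1/4)*b/5) + C4*cos(sqrt(2)*5^(3/4)*7^(1/4)*b/5)


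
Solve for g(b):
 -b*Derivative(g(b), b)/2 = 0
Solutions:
 g(b) = C1


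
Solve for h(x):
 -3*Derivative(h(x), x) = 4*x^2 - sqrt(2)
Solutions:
 h(x) = C1 - 4*x^3/9 + sqrt(2)*x/3


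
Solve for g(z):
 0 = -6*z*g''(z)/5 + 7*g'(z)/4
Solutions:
 g(z) = C1 + C2*z^(59/24)


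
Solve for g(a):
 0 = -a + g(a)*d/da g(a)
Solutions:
 g(a) = -sqrt(C1 + a^2)
 g(a) = sqrt(C1 + a^2)


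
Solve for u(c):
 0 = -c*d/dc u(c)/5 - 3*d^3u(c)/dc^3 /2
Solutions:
 u(c) = C1 + Integral(C2*airyai(-15^(2/3)*2^(1/3)*c/15) + C3*airybi(-15^(2/3)*2^(1/3)*c/15), c)


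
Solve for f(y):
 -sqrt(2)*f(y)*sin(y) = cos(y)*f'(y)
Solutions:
 f(y) = C1*cos(y)^(sqrt(2))


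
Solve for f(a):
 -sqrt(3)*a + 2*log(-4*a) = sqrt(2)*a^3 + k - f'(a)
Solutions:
 f(a) = C1 + sqrt(2)*a^4/4 + sqrt(3)*a^2/2 + a*(k - 4*log(2) + 2) - 2*a*log(-a)


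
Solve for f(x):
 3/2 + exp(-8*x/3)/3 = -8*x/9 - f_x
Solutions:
 f(x) = C1 - 4*x^2/9 - 3*x/2 + exp(-8*x/3)/8


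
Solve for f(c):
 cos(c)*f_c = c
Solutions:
 f(c) = C1 + Integral(c/cos(c), c)


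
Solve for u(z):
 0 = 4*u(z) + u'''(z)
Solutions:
 u(z) = C3*exp(-2^(2/3)*z) + (C1*sin(2^(2/3)*sqrt(3)*z/2) + C2*cos(2^(2/3)*sqrt(3)*z/2))*exp(2^(2/3)*z/2)


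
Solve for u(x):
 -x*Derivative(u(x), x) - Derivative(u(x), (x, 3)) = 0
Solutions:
 u(x) = C1 + Integral(C2*airyai(-x) + C3*airybi(-x), x)


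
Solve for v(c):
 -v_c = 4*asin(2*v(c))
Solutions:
 Integral(1/asin(2*_y), (_y, v(c))) = C1 - 4*c


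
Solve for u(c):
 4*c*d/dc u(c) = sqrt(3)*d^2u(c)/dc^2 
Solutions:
 u(c) = C1 + C2*erfi(sqrt(2)*3^(3/4)*c/3)


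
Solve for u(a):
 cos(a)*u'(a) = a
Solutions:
 u(a) = C1 + Integral(a/cos(a), a)


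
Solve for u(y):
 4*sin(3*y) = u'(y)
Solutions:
 u(y) = C1 - 4*cos(3*y)/3


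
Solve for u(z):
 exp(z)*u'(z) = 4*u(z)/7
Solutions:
 u(z) = C1*exp(-4*exp(-z)/7)


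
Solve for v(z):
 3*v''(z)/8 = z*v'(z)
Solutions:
 v(z) = C1 + C2*erfi(2*sqrt(3)*z/3)


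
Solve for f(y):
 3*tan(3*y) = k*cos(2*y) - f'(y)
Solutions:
 f(y) = C1 + k*sin(2*y)/2 + log(cos(3*y))


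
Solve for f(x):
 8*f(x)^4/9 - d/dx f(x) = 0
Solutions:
 f(x) = 3^(1/3)*(-1/(C1 + 8*x))^(1/3)
 f(x) = (-1/(C1 + 8*x))^(1/3)*(-3^(1/3) - 3^(5/6)*I)/2
 f(x) = (-1/(C1 + 8*x))^(1/3)*(-3^(1/3) + 3^(5/6)*I)/2


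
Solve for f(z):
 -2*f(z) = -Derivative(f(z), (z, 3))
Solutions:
 f(z) = C3*exp(2^(1/3)*z) + (C1*sin(2^(1/3)*sqrt(3)*z/2) + C2*cos(2^(1/3)*sqrt(3)*z/2))*exp(-2^(1/3)*z/2)


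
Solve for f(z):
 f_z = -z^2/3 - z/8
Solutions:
 f(z) = C1 - z^3/9 - z^2/16


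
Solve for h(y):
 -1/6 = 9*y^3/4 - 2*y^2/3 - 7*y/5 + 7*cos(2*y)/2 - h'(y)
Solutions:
 h(y) = C1 + 9*y^4/16 - 2*y^3/9 - 7*y^2/10 + y/6 + 7*sin(2*y)/4


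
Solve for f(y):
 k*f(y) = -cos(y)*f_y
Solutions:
 f(y) = C1*exp(k*(log(sin(y) - 1) - log(sin(y) + 1))/2)


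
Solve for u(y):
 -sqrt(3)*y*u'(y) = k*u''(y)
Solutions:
 u(y) = C1 + C2*sqrt(k)*erf(sqrt(2)*3^(1/4)*y*sqrt(1/k)/2)


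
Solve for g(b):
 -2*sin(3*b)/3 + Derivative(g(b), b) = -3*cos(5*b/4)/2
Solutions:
 g(b) = C1 - 6*sin(5*b/4)/5 - 2*cos(3*b)/9


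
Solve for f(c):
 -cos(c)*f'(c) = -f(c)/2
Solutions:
 f(c) = C1*(sin(c) + 1)^(1/4)/(sin(c) - 1)^(1/4)


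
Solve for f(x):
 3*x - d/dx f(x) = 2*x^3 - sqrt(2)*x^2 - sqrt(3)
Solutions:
 f(x) = C1 - x^4/2 + sqrt(2)*x^3/3 + 3*x^2/2 + sqrt(3)*x


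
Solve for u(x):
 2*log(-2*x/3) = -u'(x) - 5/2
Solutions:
 u(x) = C1 - 2*x*log(-x) + x*(-2*log(2) - 1/2 + 2*log(3))


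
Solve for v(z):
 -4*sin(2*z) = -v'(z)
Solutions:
 v(z) = C1 - 2*cos(2*z)


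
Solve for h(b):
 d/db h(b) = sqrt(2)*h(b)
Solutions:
 h(b) = C1*exp(sqrt(2)*b)


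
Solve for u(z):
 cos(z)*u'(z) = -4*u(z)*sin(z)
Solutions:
 u(z) = C1*cos(z)^4


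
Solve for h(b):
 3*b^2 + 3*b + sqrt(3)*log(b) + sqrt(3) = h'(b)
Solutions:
 h(b) = C1 + b^3 + 3*b^2/2 + sqrt(3)*b*log(b)


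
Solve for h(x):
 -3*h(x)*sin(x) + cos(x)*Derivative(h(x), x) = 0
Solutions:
 h(x) = C1/cos(x)^3


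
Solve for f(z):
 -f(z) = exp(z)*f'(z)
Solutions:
 f(z) = C1*exp(exp(-z))


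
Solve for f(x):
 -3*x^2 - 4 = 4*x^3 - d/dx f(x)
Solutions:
 f(x) = C1 + x^4 + x^3 + 4*x


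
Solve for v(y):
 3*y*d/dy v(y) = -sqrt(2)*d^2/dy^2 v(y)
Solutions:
 v(y) = C1 + C2*erf(2^(1/4)*sqrt(3)*y/2)


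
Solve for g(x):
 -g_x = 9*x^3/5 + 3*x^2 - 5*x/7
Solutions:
 g(x) = C1 - 9*x^4/20 - x^3 + 5*x^2/14


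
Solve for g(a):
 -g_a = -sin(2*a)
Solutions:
 g(a) = C1 - cos(2*a)/2


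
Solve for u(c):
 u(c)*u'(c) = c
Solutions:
 u(c) = -sqrt(C1 + c^2)
 u(c) = sqrt(C1 + c^2)


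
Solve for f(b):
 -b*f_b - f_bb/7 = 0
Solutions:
 f(b) = C1 + C2*erf(sqrt(14)*b/2)


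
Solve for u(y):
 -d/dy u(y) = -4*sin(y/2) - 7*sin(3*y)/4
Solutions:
 u(y) = C1 - 8*cos(y/2) - 7*cos(3*y)/12


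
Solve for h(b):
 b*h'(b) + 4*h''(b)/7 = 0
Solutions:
 h(b) = C1 + C2*erf(sqrt(14)*b/4)


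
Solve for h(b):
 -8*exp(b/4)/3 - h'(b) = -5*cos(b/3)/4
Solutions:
 h(b) = C1 - 32*exp(b/4)/3 + 15*sin(b/3)/4


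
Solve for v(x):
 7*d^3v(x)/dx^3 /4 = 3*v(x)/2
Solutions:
 v(x) = C3*exp(6^(1/3)*7^(2/3)*x/7) + (C1*sin(2^(1/3)*3^(5/6)*7^(2/3)*x/14) + C2*cos(2^(1/3)*3^(5/6)*7^(2/3)*x/14))*exp(-6^(1/3)*7^(2/3)*x/14)


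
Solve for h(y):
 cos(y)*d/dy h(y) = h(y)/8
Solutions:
 h(y) = C1*(sin(y) + 1)^(1/16)/(sin(y) - 1)^(1/16)


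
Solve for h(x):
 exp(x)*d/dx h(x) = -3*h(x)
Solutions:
 h(x) = C1*exp(3*exp(-x))


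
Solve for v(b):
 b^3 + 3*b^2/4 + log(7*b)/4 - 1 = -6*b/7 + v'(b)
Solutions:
 v(b) = C1 + b^4/4 + b^3/4 + 3*b^2/7 + b*log(b)/4 - 5*b/4 + b*log(7)/4


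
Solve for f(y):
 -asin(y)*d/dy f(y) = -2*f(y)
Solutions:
 f(y) = C1*exp(2*Integral(1/asin(y), y))


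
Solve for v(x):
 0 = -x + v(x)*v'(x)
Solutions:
 v(x) = -sqrt(C1 + x^2)
 v(x) = sqrt(C1 + x^2)


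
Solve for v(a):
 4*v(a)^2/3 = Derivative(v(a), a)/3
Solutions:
 v(a) = -1/(C1 + 4*a)


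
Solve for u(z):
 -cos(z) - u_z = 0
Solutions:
 u(z) = C1 - sin(z)


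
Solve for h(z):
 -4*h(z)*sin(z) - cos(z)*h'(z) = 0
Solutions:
 h(z) = C1*cos(z)^4


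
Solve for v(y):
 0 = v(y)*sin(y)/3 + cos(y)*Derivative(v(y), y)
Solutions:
 v(y) = C1*cos(y)^(1/3)


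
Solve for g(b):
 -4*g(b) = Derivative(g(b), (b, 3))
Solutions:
 g(b) = C3*exp(-2^(2/3)*b) + (C1*sin(2^(2/3)*sqrt(3)*b/2) + C2*cos(2^(2/3)*sqrt(3)*b/2))*exp(2^(2/3)*b/2)


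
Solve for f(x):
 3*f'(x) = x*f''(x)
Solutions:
 f(x) = C1 + C2*x^4


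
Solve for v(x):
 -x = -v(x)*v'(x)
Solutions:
 v(x) = -sqrt(C1 + x^2)
 v(x) = sqrt(C1 + x^2)


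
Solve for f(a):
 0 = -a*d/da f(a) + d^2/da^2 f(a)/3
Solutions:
 f(a) = C1 + C2*erfi(sqrt(6)*a/2)


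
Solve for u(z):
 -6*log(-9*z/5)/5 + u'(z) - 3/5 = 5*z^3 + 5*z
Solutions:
 u(z) = C1 + 5*z^4/4 + 5*z^2/2 + 6*z*log(-z)/5 + 3*z*(-2*log(5) - 1 + 4*log(3))/5


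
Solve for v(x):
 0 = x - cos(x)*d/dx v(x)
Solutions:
 v(x) = C1 + Integral(x/cos(x), x)


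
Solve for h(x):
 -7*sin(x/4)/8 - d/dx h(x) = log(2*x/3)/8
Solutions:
 h(x) = C1 - x*log(x)/8 - x*log(2)/8 + x/8 + x*log(3)/8 + 7*cos(x/4)/2


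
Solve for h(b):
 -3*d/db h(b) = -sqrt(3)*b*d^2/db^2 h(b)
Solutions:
 h(b) = C1 + C2*b^(1 + sqrt(3))


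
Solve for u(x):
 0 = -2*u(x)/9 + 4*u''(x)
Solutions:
 u(x) = C1*exp(-sqrt(2)*x/6) + C2*exp(sqrt(2)*x/6)


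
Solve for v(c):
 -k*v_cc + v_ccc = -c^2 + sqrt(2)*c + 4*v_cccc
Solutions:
 v(c) = C1 + C2*c + C3*exp(c*(1 - sqrt(1 - 16*k))/8) + C4*exp(c*(sqrt(1 - 16*k) + 1)/8) + c^4/(12*k) + c^3*(-sqrt(2) + 2/k)/(6*k) + c^2*(-4 - sqrt(2)/2 + 1/k)/k^2


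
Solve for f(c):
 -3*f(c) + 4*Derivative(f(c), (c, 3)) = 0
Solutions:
 f(c) = C3*exp(6^(1/3)*c/2) + (C1*sin(2^(1/3)*3^(5/6)*c/4) + C2*cos(2^(1/3)*3^(5/6)*c/4))*exp(-6^(1/3)*c/4)


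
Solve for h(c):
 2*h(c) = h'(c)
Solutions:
 h(c) = C1*exp(2*c)


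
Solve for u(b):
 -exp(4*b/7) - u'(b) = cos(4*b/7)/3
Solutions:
 u(b) = C1 - 7*exp(4*b/7)/4 - 7*sin(4*b/7)/12


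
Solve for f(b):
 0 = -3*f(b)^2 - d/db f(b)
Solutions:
 f(b) = 1/(C1 + 3*b)


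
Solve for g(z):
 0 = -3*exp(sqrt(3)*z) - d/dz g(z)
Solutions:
 g(z) = C1 - sqrt(3)*exp(sqrt(3)*z)


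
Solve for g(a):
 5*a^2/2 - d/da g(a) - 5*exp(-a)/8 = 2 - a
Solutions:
 g(a) = C1 + 5*a^3/6 + a^2/2 - 2*a + 5*exp(-a)/8


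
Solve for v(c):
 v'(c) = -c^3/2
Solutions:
 v(c) = C1 - c^4/8


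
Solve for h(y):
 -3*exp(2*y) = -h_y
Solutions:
 h(y) = C1 + 3*exp(2*y)/2


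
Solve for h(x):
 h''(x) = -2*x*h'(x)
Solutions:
 h(x) = C1 + C2*erf(x)


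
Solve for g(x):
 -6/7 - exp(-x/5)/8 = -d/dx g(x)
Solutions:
 g(x) = C1 + 6*x/7 - 5*exp(-x/5)/8


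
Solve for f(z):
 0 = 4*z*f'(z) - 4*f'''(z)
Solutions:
 f(z) = C1 + Integral(C2*airyai(z) + C3*airybi(z), z)


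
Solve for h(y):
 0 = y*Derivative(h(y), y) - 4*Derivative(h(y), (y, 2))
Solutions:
 h(y) = C1 + C2*erfi(sqrt(2)*y/4)


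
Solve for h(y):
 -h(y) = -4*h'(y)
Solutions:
 h(y) = C1*exp(y/4)


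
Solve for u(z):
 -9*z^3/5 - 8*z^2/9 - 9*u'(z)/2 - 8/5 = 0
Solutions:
 u(z) = C1 - z^4/10 - 16*z^3/243 - 16*z/45


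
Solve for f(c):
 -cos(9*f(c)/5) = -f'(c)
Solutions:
 -c - 5*log(sin(9*f(c)/5) - 1)/18 + 5*log(sin(9*f(c)/5) + 1)/18 = C1


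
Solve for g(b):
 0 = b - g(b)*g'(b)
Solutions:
 g(b) = -sqrt(C1 + b^2)
 g(b) = sqrt(C1 + b^2)


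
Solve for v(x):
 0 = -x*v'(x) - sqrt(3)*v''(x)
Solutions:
 v(x) = C1 + C2*erf(sqrt(2)*3^(3/4)*x/6)


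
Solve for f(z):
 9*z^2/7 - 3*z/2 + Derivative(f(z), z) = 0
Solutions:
 f(z) = C1 - 3*z^3/7 + 3*z^2/4


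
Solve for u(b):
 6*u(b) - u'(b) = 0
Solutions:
 u(b) = C1*exp(6*b)


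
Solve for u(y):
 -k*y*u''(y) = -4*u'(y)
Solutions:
 u(y) = C1 + y^(((re(k) + 4)*re(k) + im(k)^2)/(re(k)^2 + im(k)^2))*(C2*sin(4*log(y)*Abs(im(k))/(re(k)^2 + im(k)^2)) + C3*cos(4*log(y)*im(k)/(re(k)^2 + im(k)^2)))


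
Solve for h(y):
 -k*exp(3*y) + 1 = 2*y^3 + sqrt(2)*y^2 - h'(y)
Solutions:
 h(y) = C1 + k*exp(3*y)/3 + y^4/2 + sqrt(2)*y^3/3 - y


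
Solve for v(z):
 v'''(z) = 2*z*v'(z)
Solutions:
 v(z) = C1 + Integral(C2*airyai(2^(1/3)*z) + C3*airybi(2^(1/3)*z), z)


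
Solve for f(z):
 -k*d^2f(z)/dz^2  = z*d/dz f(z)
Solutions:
 f(z) = C1 + C2*sqrt(k)*erf(sqrt(2)*z*sqrt(1/k)/2)


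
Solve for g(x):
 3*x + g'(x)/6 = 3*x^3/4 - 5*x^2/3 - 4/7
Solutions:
 g(x) = C1 + 9*x^4/8 - 10*x^3/3 - 9*x^2 - 24*x/7


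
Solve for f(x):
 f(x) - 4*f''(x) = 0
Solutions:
 f(x) = C1*exp(-x/2) + C2*exp(x/2)


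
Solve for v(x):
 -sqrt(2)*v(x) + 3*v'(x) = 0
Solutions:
 v(x) = C1*exp(sqrt(2)*x/3)


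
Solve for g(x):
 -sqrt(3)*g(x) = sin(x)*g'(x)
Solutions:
 g(x) = C1*(cos(x) + 1)^(sqrt(3)/2)/(cos(x) - 1)^(sqrt(3)/2)


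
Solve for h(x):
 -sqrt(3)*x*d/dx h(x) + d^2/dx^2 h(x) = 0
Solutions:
 h(x) = C1 + C2*erfi(sqrt(2)*3^(1/4)*x/2)


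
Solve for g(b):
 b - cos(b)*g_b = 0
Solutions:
 g(b) = C1 + Integral(b/cos(b), b)


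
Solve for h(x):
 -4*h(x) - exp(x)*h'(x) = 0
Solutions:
 h(x) = C1*exp(4*exp(-x))


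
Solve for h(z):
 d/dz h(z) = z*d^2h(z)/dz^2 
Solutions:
 h(z) = C1 + C2*z^2


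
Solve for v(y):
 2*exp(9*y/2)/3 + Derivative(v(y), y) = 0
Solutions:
 v(y) = C1 - 4*exp(9*y/2)/27


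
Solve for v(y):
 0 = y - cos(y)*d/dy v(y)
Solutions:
 v(y) = C1 + Integral(y/cos(y), y)


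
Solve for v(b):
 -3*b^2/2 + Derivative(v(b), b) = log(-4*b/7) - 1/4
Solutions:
 v(b) = C1 + b^3/2 + b*log(-b) + b*(-log(7) - 5/4 + 2*log(2))


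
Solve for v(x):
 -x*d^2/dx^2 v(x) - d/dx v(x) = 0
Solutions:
 v(x) = C1 + C2*log(x)


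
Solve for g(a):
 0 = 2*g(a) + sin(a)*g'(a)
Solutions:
 g(a) = C1*(cos(a) + 1)/(cos(a) - 1)


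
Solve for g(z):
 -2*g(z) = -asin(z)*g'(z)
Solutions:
 g(z) = C1*exp(2*Integral(1/asin(z), z))


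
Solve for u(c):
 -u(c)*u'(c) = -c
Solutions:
 u(c) = -sqrt(C1 + c^2)
 u(c) = sqrt(C1 + c^2)


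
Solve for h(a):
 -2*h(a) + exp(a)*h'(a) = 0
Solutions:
 h(a) = C1*exp(-2*exp(-a))


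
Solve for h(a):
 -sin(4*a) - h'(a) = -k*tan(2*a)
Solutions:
 h(a) = C1 - k*log(cos(2*a))/2 + cos(4*a)/4


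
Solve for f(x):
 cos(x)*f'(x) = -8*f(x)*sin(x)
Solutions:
 f(x) = C1*cos(x)^8


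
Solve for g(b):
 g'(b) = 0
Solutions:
 g(b) = C1


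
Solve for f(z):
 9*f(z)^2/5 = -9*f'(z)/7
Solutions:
 f(z) = 5/(C1 + 7*z)


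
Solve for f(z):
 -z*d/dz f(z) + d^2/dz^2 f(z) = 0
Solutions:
 f(z) = C1 + C2*erfi(sqrt(2)*z/2)


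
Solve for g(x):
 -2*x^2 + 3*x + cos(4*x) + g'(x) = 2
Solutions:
 g(x) = C1 + 2*x^3/3 - 3*x^2/2 + 2*x - sin(4*x)/4


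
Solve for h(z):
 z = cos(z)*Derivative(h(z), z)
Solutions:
 h(z) = C1 + Integral(z/cos(z), z)


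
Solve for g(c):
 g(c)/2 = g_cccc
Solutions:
 g(c) = C1*exp(-2^(3/4)*c/2) + C2*exp(2^(3/4)*c/2) + C3*sin(2^(3/4)*c/2) + C4*cos(2^(3/4)*c/2)


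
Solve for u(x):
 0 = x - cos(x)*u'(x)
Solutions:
 u(x) = C1 + Integral(x/cos(x), x)


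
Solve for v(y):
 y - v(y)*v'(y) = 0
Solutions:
 v(y) = -sqrt(C1 + y^2)
 v(y) = sqrt(C1 + y^2)


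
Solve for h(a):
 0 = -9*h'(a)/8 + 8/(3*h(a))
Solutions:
 h(a) = -sqrt(C1 + 384*a)/9
 h(a) = sqrt(C1 + 384*a)/9


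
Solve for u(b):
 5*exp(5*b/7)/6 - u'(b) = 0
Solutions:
 u(b) = C1 + 7*exp(5*b/7)/6


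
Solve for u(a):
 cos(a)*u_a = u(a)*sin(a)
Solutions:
 u(a) = C1/cos(a)


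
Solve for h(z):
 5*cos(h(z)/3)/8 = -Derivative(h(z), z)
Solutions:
 5*z/8 - 3*log(sin(h(z)/3) - 1)/2 + 3*log(sin(h(z)/3) + 1)/2 = C1


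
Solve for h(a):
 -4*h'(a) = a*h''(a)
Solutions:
 h(a) = C1 + C2/a^3


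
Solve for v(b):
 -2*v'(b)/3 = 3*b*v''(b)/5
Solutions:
 v(b) = C1 + C2/b^(1/9)


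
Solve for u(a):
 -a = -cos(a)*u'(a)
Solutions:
 u(a) = C1 + Integral(a/cos(a), a)


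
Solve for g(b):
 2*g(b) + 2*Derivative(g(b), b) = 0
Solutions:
 g(b) = C1*exp(-b)


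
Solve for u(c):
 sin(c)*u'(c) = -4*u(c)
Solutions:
 u(c) = C1*(cos(c)^2 + 2*cos(c) + 1)/(cos(c)^2 - 2*cos(c) + 1)


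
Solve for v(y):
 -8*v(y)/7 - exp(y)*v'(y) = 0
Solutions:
 v(y) = C1*exp(8*exp(-y)/7)


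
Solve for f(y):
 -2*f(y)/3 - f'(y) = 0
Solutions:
 f(y) = C1*exp(-2*y/3)


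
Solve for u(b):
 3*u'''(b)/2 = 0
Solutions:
 u(b) = C1 + C2*b + C3*b^2


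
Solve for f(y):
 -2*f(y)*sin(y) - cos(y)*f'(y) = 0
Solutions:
 f(y) = C1*cos(y)^2


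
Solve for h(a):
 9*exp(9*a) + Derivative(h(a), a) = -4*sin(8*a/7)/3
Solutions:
 h(a) = C1 - exp(9*a) + 7*cos(8*a/7)/6


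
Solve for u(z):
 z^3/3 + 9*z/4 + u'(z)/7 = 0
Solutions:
 u(z) = C1 - 7*z^4/12 - 63*z^2/8


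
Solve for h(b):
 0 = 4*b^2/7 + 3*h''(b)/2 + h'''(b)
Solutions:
 h(b) = C1 + C2*b + C3*exp(-3*b/2) - 2*b^4/63 + 16*b^3/189 - 32*b^2/189


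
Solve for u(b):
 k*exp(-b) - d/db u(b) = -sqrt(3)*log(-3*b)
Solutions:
 u(b) = C1 + sqrt(3)*b*log(-b) + sqrt(3)*b*(-1 + log(3)) - k*exp(-b)


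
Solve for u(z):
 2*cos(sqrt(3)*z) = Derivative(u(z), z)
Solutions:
 u(z) = C1 + 2*sqrt(3)*sin(sqrt(3)*z)/3


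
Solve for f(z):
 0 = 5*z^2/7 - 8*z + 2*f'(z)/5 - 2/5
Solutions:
 f(z) = C1 - 25*z^3/42 + 10*z^2 + z


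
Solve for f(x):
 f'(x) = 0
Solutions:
 f(x) = C1


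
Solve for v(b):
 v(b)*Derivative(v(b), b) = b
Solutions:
 v(b) = -sqrt(C1 + b^2)
 v(b) = sqrt(C1 + b^2)


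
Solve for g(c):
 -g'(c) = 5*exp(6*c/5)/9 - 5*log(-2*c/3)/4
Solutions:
 g(c) = C1 + 5*c*log(-c)/4 + 5*c*(-log(3) - 1 + log(2))/4 - 25*exp(6*c/5)/54


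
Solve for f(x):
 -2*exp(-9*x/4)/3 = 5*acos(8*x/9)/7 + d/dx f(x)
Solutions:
 f(x) = C1 - 5*x*acos(8*x/9)/7 + 5*sqrt(81 - 64*x^2)/56 + 8*exp(-9*x/4)/27


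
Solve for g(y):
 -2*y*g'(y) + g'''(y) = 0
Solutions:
 g(y) = C1 + Integral(C2*airyai(2^(1/3)*y) + C3*airybi(2^(1/3)*y), y)


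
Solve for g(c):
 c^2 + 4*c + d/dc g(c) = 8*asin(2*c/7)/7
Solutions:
 g(c) = C1 - c^3/3 - 2*c^2 + 8*c*asin(2*c/7)/7 + 4*sqrt(49 - 4*c^2)/7


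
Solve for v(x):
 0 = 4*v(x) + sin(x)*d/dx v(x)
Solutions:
 v(x) = C1*(cos(x)^2 + 2*cos(x) + 1)/(cos(x)^2 - 2*cos(x) + 1)


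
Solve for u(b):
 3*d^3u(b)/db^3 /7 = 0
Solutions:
 u(b) = C1 + C2*b + C3*b^2


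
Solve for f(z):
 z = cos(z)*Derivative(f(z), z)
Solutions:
 f(z) = C1 + Integral(z/cos(z), z)


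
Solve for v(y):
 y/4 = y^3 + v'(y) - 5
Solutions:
 v(y) = C1 - y^4/4 + y^2/8 + 5*y


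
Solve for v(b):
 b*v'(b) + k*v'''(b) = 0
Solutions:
 v(b) = C1 + Integral(C2*airyai(b*(-1/k)^(1/3)) + C3*airybi(b*(-1/k)^(1/3)), b)


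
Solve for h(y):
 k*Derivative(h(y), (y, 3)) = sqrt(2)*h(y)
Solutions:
 h(y) = C1*exp(2^(1/6)*y*(1/k)^(1/3)) + C2*exp(2^(1/6)*y*(-1 + sqrt(3)*I)*(1/k)^(1/3)/2) + C3*exp(-2^(1/6)*y*(1 + sqrt(3)*I)*(1/k)^(1/3)/2)


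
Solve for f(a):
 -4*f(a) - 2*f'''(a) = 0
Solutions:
 f(a) = C3*exp(-2^(1/3)*a) + (C1*sin(2^(1/3)*sqrt(3)*a/2) + C2*cos(2^(1/3)*sqrt(3)*a/2))*exp(2^(1/3)*a/2)


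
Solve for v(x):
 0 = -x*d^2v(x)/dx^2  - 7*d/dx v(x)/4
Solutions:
 v(x) = C1 + C2/x^(3/4)


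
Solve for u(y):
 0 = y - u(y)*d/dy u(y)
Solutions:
 u(y) = -sqrt(C1 + y^2)
 u(y) = sqrt(C1 + y^2)


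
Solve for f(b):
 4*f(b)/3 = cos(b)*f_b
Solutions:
 f(b) = C1*(sin(b) + 1)^(2/3)/(sin(b) - 1)^(2/3)


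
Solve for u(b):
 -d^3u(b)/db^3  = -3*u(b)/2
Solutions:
 u(b) = C3*exp(2^(2/3)*3^(1/3)*b/2) + (C1*sin(2^(2/3)*3^(5/6)*b/4) + C2*cos(2^(2/3)*3^(5/6)*b/4))*exp(-2^(2/3)*3^(1/3)*b/4)


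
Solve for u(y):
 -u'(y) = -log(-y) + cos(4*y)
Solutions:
 u(y) = C1 + y*log(-y) - y - sin(4*y)/4


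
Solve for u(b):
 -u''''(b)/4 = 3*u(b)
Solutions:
 u(b) = (C1*sin(3^(1/4)*b) + C2*cos(3^(1/4)*b))*exp(-3^(1/4)*b) + (C3*sin(3^(1/4)*b) + C4*cos(3^(1/4)*b))*exp(3^(1/4)*b)


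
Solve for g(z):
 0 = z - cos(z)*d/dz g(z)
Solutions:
 g(z) = C1 + Integral(z/cos(z), z)


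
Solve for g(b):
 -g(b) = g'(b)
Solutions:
 g(b) = C1*exp(-b)


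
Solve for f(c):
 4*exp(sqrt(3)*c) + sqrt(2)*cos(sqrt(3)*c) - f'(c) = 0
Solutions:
 f(c) = C1 + 4*sqrt(3)*exp(sqrt(3)*c)/3 + sqrt(6)*sin(sqrt(3)*c)/3


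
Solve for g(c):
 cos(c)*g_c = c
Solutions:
 g(c) = C1 + Integral(c/cos(c), c)


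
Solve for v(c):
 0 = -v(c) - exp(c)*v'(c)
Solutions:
 v(c) = C1*exp(exp(-c))


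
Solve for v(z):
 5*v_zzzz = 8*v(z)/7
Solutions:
 v(z) = C1*exp(-70^(3/4)*z/35) + C2*exp(70^(3/4)*z/35) + C3*sin(70^(3/4)*z/35) + C4*cos(70^(3/4)*z/35)


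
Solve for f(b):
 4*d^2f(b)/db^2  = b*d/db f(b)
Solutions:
 f(b) = C1 + C2*erfi(sqrt(2)*b/4)


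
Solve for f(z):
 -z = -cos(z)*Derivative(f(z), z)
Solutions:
 f(z) = C1 + Integral(z/cos(z), z)


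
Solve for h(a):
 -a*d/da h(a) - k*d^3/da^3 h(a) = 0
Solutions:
 h(a) = C1 + Integral(C2*airyai(a*(-1/k)^(1/3)) + C3*airybi(a*(-1/k)^(1/3)), a)


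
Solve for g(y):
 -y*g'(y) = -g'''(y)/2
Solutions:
 g(y) = C1 + Integral(C2*airyai(2^(1/3)*y) + C3*airybi(2^(1/3)*y), y)


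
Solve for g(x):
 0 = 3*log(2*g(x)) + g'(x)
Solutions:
 Integral(1/(log(_y) + log(2)), (_y, g(x)))/3 = C1 - x


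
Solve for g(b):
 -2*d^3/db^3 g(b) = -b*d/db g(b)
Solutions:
 g(b) = C1 + Integral(C2*airyai(2^(2/3)*b/2) + C3*airybi(2^(2/3)*b/2), b)


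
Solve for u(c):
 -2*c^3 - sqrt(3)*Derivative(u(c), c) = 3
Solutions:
 u(c) = C1 - sqrt(3)*c^4/6 - sqrt(3)*c


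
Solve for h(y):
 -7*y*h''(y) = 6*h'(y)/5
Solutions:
 h(y) = C1 + C2*y^(29/35)


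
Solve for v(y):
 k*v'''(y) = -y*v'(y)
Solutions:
 v(y) = C1 + Integral(C2*airyai(y*(-1/k)^(1/3)) + C3*airybi(y*(-1/k)^(1/3)), y)


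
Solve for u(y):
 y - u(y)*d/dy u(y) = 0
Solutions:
 u(y) = -sqrt(C1 + y^2)
 u(y) = sqrt(C1 + y^2)


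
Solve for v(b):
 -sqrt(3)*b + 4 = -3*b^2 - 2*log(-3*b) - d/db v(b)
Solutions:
 v(b) = C1 - b^3 + sqrt(3)*b^2/2 - 2*b*log(-b) + 2*b*(-log(3) - 1)


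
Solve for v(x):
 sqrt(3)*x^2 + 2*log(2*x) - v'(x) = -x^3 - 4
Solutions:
 v(x) = C1 + x^4/4 + sqrt(3)*x^3/3 + 2*x*log(x) + x*log(4) + 2*x


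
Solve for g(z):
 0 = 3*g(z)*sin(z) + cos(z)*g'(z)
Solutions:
 g(z) = C1*cos(z)^3


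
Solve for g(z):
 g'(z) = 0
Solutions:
 g(z) = C1


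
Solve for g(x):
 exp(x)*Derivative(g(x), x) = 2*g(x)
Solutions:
 g(x) = C1*exp(-2*exp(-x))


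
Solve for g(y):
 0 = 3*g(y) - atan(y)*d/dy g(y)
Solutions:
 g(y) = C1*exp(3*Integral(1/atan(y), y))


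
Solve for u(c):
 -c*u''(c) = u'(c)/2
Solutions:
 u(c) = C1 + C2*sqrt(c)


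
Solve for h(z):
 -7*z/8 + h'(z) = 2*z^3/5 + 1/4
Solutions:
 h(z) = C1 + z^4/10 + 7*z^2/16 + z/4


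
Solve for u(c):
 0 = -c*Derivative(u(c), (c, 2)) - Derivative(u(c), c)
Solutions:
 u(c) = C1 + C2*log(c)


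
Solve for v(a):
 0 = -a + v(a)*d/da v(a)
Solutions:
 v(a) = -sqrt(C1 + a^2)
 v(a) = sqrt(C1 + a^2)


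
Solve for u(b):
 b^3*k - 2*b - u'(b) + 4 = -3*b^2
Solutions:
 u(b) = C1 + b^4*k/4 + b^3 - b^2 + 4*b


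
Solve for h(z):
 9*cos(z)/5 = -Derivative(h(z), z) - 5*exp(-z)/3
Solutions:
 h(z) = C1 - 9*sin(z)/5 + 5*exp(-z)/3


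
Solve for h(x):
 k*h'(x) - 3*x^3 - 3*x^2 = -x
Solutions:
 h(x) = C1 + 3*x^4/(4*k) + x^3/k - x^2/(2*k)


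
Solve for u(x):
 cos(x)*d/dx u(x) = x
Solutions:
 u(x) = C1 + Integral(x/cos(x), x)


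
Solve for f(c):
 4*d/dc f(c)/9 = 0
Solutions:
 f(c) = C1


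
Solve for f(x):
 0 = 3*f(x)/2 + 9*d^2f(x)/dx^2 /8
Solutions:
 f(x) = C1*sin(2*sqrt(3)*x/3) + C2*cos(2*sqrt(3)*x/3)


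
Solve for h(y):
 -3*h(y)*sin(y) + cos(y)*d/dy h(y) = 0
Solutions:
 h(y) = C1/cos(y)^3


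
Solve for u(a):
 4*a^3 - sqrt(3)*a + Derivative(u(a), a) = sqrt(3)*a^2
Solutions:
 u(a) = C1 - a^4 + sqrt(3)*a^3/3 + sqrt(3)*a^2/2


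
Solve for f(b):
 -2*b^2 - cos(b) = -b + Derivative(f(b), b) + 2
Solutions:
 f(b) = C1 - 2*b^3/3 + b^2/2 - 2*b - sin(b)


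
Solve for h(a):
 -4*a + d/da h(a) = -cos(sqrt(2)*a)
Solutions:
 h(a) = C1 + 2*a^2 - sqrt(2)*sin(sqrt(2)*a)/2


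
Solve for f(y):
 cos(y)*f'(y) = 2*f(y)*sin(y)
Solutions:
 f(y) = C1/cos(y)^2


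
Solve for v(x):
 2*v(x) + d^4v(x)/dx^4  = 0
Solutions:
 v(x) = (C1*sin(2^(3/4)*x/2) + C2*cos(2^(3/4)*x/2))*exp(-2^(3/4)*x/2) + (C3*sin(2^(3/4)*x/2) + C4*cos(2^(3/4)*x/2))*exp(2^(3/4)*x/2)


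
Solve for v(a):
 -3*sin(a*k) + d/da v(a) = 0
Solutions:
 v(a) = C1 - 3*cos(a*k)/k


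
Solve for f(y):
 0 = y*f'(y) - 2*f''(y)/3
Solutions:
 f(y) = C1 + C2*erfi(sqrt(3)*y/2)


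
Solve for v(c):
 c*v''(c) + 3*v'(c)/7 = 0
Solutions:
 v(c) = C1 + C2*c^(4/7)


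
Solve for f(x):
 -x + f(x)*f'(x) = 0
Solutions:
 f(x) = -sqrt(C1 + x^2)
 f(x) = sqrt(C1 + x^2)


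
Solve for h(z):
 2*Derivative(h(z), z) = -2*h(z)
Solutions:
 h(z) = C1*exp(-z)


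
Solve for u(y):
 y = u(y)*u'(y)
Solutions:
 u(y) = -sqrt(C1 + y^2)
 u(y) = sqrt(C1 + y^2)


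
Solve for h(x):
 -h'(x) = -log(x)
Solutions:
 h(x) = C1 + x*log(x) - x


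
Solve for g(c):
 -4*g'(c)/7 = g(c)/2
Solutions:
 g(c) = C1*exp(-7*c/8)


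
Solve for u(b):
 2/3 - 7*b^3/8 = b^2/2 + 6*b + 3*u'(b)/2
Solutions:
 u(b) = C1 - 7*b^4/48 - b^3/9 - 2*b^2 + 4*b/9


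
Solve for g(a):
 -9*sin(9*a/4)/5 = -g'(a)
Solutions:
 g(a) = C1 - 4*cos(9*a/4)/5


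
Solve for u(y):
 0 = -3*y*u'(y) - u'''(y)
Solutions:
 u(y) = C1 + Integral(C2*airyai(-3^(1/3)*y) + C3*airybi(-3^(1/3)*y), y)


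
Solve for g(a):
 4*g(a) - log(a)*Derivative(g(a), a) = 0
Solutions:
 g(a) = C1*exp(4*li(a))


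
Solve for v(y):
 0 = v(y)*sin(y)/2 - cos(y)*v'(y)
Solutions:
 v(y) = C1/sqrt(cos(y))


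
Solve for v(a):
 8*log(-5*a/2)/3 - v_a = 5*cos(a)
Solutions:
 v(a) = C1 + 8*a*log(-a)/3 - 8*a/3 - 8*a*log(2)/3 + 8*a*log(5)/3 - 5*sin(a)


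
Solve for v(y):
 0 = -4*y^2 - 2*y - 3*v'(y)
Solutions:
 v(y) = C1 - 4*y^3/9 - y^2/3


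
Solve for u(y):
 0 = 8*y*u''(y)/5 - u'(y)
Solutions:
 u(y) = C1 + C2*y^(13/8)


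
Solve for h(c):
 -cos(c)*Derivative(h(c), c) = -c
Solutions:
 h(c) = C1 + Integral(c/cos(c), c)


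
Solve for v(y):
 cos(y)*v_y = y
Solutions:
 v(y) = C1 + Integral(y/cos(y), y)


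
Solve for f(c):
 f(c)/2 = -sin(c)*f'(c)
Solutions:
 f(c) = C1*(cos(c) + 1)^(1/4)/(cos(c) - 1)^(1/4)


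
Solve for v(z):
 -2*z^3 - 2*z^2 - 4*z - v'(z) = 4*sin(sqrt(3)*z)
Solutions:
 v(z) = C1 - z^4/2 - 2*z^3/3 - 2*z^2 + 4*sqrt(3)*cos(sqrt(3)*z)/3


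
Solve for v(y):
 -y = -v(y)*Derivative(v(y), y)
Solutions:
 v(y) = -sqrt(C1 + y^2)
 v(y) = sqrt(C1 + y^2)


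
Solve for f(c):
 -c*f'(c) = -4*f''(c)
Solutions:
 f(c) = C1 + C2*erfi(sqrt(2)*c/4)


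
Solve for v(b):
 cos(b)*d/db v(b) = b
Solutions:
 v(b) = C1 + Integral(b/cos(b), b)


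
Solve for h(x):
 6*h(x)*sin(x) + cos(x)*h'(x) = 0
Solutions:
 h(x) = C1*cos(x)^6


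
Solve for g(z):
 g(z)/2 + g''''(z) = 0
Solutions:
 g(z) = (C1*sin(2^(1/4)*z/2) + C2*cos(2^(1/4)*z/2))*exp(-2^(1/4)*z/2) + (C3*sin(2^(1/4)*z/2) + C4*cos(2^(1/4)*z/2))*exp(2^(1/4)*z/2)


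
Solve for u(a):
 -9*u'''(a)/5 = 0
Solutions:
 u(a) = C1 + C2*a + C3*a^2


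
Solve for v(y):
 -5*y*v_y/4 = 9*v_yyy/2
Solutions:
 v(y) = C1 + Integral(C2*airyai(-60^(1/3)*y/6) + C3*airybi(-60^(1/3)*y/6), y)


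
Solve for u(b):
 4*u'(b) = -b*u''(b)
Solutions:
 u(b) = C1 + C2/b^3


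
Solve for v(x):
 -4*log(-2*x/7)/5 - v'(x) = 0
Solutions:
 v(x) = C1 - 4*x*log(-x)/5 + 4*x*(-log(2) + 1 + log(7))/5


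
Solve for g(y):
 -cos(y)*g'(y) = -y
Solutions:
 g(y) = C1 + Integral(y/cos(y), y)


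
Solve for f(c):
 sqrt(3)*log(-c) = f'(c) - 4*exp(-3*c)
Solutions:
 f(c) = C1 + sqrt(3)*c*log(-c) - sqrt(3)*c - 4*exp(-3*c)/3


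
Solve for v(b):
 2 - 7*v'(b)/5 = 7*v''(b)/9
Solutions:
 v(b) = C1 + C2*exp(-9*b/5) + 10*b/7


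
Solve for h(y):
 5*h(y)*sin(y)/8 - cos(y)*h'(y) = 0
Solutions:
 h(y) = C1/cos(y)^(5/8)


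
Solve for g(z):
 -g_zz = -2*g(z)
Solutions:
 g(z) = C1*exp(-sqrt(2)*z) + C2*exp(sqrt(2)*z)


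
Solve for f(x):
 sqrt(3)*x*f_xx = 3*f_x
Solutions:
 f(x) = C1 + C2*x^(1 + sqrt(3))


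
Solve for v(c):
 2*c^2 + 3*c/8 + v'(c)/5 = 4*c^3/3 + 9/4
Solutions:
 v(c) = C1 + 5*c^4/3 - 10*c^3/3 - 15*c^2/16 + 45*c/4


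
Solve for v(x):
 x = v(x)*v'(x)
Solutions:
 v(x) = -sqrt(C1 + x^2)
 v(x) = sqrt(C1 + x^2)


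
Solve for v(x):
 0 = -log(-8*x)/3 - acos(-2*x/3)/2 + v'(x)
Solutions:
 v(x) = C1 + x*log(-x)/3 + x*acos(-2*x/3)/2 - x/3 + x*log(2) + sqrt(9 - 4*x^2)/4


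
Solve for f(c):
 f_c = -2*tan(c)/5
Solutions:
 f(c) = C1 + 2*log(cos(c))/5


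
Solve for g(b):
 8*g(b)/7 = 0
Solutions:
 g(b) = 0


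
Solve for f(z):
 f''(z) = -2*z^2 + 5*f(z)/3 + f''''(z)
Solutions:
 f(z) = 6*z^2/5 + (C1*sin(3^(3/4)*5^(1/4)*z*sin(atan(sqrt(51)/3)/2)/3) + C2*cos(3^(3/4)*5^(1/4)*z*sin(atan(sqrt(51)/3)/2)/3))*exp(-3^(3/4)*5^(1/4)*z*cos(atan(sqrt(51)/3)/2)/3) + (C3*sin(3^(3/4)*5^(1/4)*z*sin(atan(sqrt(51)/3)/2)/3) + C4*cos(3^(3/4)*5^(1/4)*z*sin(atan(sqrt(51)/3)/2)/3))*exp(3^(3/4)*5^(1/4)*z*cos(atan(sqrt(51)/3)/2)/3) + 36/25


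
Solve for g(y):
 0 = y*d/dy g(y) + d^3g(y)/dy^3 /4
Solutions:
 g(y) = C1 + Integral(C2*airyai(-2^(2/3)*y) + C3*airybi(-2^(2/3)*y), y)


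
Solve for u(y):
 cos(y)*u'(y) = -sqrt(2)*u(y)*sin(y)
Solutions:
 u(y) = C1*cos(y)^(sqrt(2))


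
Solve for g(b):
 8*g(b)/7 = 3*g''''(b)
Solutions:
 g(b) = C1*exp(-42^(3/4)*b/21) + C2*exp(42^(3/4)*b/21) + C3*sin(42^(3/4)*b/21) + C4*cos(42^(3/4)*b/21)


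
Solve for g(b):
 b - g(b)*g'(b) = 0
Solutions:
 g(b) = -sqrt(C1 + b^2)
 g(b) = sqrt(C1 + b^2)


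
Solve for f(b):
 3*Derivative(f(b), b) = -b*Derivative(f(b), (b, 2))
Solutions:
 f(b) = C1 + C2/b^2


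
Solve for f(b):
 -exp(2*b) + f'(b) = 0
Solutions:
 f(b) = C1 + exp(2*b)/2


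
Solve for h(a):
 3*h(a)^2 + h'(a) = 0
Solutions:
 h(a) = 1/(C1 + 3*a)


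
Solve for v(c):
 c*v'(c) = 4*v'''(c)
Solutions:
 v(c) = C1 + Integral(C2*airyai(2^(1/3)*c/2) + C3*airybi(2^(1/3)*c/2), c)


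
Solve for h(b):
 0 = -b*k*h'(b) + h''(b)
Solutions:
 h(b) = Piecewise((-sqrt(2)*sqrt(pi)*C1*erf(sqrt(2)*b*sqrt(-k)/2)/(2*sqrt(-k)) - C2, (k > 0) | (k < 0)), (-C1*b - C2, True))


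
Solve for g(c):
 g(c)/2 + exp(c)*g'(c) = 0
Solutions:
 g(c) = C1*exp(exp(-c)/2)


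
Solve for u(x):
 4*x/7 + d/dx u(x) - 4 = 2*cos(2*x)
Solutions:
 u(x) = C1 - 2*x^2/7 + 4*x + 2*sin(x)*cos(x)


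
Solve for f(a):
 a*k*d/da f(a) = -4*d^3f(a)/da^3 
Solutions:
 f(a) = C1 + Integral(C2*airyai(2^(1/3)*a*(-k)^(1/3)/2) + C3*airybi(2^(1/3)*a*(-k)^(1/3)/2), a)


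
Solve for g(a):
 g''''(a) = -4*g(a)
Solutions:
 g(a) = (C1*sin(a) + C2*cos(a))*exp(-a) + (C3*sin(a) + C4*cos(a))*exp(a)


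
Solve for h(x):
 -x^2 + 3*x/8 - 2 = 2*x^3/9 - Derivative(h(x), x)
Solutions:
 h(x) = C1 + x^4/18 + x^3/3 - 3*x^2/16 + 2*x


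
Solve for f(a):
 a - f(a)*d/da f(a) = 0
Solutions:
 f(a) = -sqrt(C1 + a^2)
 f(a) = sqrt(C1 + a^2)


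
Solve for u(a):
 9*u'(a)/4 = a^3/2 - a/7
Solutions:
 u(a) = C1 + a^4/18 - 2*a^2/63


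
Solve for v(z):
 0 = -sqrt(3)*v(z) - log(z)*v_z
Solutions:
 v(z) = C1*exp(-sqrt(3)*li(z))


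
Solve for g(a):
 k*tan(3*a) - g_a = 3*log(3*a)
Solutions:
 g(a) = C1 - 3*a*log(a) - 3*a*log(3) + 3*a - k*log(cos(3*a))/3


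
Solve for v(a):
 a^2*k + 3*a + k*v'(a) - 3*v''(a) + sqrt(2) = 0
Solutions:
 v(a) = C1 + C2*exp(a*k/3) - a^3/3 - 9*a^2/(2*k) - sqrt(2)*a/k - 27*a/k^2


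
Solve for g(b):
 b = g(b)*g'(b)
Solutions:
 g(b) = -sqrt(C1 + b^2)
 g(b) = sqrt(C1 + b^2)


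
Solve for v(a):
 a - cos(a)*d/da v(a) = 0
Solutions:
 v(a) = C1 + Integral(a/cos(a), a)


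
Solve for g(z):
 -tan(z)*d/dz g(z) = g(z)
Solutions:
 g(z) = C1/sin(z)


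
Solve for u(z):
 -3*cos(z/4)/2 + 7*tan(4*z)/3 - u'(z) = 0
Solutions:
 u(z) = C1 - 7*log(cos(4*z))/12 - 6*sin(z/4)


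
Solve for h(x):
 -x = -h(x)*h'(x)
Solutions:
 h(x) = -sqrt(C1 + x^2)
 h(x) = sqrt(C1 + x^2)


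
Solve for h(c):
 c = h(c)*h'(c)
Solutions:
 h(c) = -sqrt(C1 + c^2)
 h(c) = sqrt(C1 + c^2)


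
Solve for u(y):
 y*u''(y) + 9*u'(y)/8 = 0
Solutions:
 u(y) = C1 + C2/y^(1/8)


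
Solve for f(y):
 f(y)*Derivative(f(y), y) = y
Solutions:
 f(y) = -sqrt(C1 + y^2)
 f(y) = sqrt(C1 + y^2)


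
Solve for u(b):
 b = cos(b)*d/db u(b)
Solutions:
 u(b) = C1 + Integral(b/cos(b), b)


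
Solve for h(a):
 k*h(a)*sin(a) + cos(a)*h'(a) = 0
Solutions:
 h(a) = C1*exp(k*log(cos(a)))


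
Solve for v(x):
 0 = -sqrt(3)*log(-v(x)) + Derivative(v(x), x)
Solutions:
 -li(-v(x)) = C1 + sqrt(3)*x
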